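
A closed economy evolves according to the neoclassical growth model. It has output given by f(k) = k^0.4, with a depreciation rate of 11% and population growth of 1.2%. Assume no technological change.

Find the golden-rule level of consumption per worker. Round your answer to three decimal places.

c_gold ≈ 1.324

At the golden rule, f'(k) = n + δ, so α·k^(α−1) = n + δ and k_gold = (α/(n + δ))^(1/(1−α)).
k_gold = (0.4/0.122)^(1/0.6) = 3.2787^1.6667 ≈ 7.2364
c_gold = f(k_gold) − (n + δ)·k_gold = 2.2070 − 0.122×7.2364 ≈ 1.3242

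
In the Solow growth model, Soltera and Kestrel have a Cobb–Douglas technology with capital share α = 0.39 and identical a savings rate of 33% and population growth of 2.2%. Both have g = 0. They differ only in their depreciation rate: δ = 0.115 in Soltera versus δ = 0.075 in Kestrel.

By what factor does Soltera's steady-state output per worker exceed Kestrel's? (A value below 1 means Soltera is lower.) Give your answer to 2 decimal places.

y*_S / y*_K ≈ 0.80

Steady-state y* = [s/(n + δ)]^(α/(1−α)), so the ratio is [ (s_S/(n + δ)_S) / (s_K/(n + δ)_K) ]^0.6393.
s_S/(n + δ)_S = 0.33/0.137 = 2.4088; s_K/(n + δ)_K = 0.33/0.097 = 3.4021.
Ratio = (2.4088/3.4021)^0.6393 = 0.7080^0.6393 ≈ 0.8019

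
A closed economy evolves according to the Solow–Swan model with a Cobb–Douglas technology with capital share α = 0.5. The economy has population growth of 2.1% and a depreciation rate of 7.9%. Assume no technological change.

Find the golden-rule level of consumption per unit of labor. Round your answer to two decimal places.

At the golden rule, f'(k) = n + δ, so α·k^(α−1) = n + δ and k_gold = (α/(n + δ))^(1/(1−α)).
k_gold = (0.5/0.100)^(1/0.5) = 5.0000^2 ≈ 25.0000
c_gold = f(k_gold) − (n + δ)·k_gold = 5.0000 − 0.100×25.0000 ≈ 2.5000

c_gold ≈ 2.50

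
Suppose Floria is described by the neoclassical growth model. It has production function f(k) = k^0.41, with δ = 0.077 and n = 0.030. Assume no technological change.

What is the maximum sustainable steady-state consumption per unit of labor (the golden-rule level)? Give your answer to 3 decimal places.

c_gold ≈ 1.501

At the golden rule, f'(k) = n + δ, so α·k^(α−1) = n + δ and k_gold = (α/(n + δ))^(1/(1−α)).
k_gold = (0.41/0.107)^(1/0.59) = 3.8318^1.6949 ≈ 9.7456
c_gold = f(k_gold) − (n + δ)·k_gold = 2.5434 − 0.107×9.7456 ≈ 1.5006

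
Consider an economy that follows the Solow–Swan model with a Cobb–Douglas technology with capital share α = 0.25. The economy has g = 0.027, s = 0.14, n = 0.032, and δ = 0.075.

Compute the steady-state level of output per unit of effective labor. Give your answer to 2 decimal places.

y* = 1.01

At the steady state, Δk = 0, so s·k^α = (n + g + δ)·k.
Dividing both sides by k: k^(1−α) = s / (n + g + δ).
k^0.75 = 0.14 / (0.032 + 0.027 + 0.075) = 0.14 / 0.134 = 1.0448
k* = 1.0448^(1/0.75) ≈ 1.0602
y* = (k*)^α = 1.0602^0.25 ≈ 1.0147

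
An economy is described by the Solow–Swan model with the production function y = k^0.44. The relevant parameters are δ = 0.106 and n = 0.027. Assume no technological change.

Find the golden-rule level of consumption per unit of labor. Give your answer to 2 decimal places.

c_gold ≈ 1.43

At the golden rule, f'(k) = n + δ, so α·k^(α−1) = n + δ and k_gold = (α/(n + δ))^(1/(1−α)).
k_gold = (0.44/0.133)^(1/0.56) = 3.3083^1.7857 ≈ 8.4695
c_gold = f(k_gold) − (n + δ)·k_gold = 2.5601 − 0.133×8.4695 ≈ 1.4337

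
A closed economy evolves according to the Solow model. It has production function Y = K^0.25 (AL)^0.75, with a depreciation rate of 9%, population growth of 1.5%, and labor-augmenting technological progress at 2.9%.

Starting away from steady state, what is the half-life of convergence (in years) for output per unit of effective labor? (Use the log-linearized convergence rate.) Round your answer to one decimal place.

Near the steady state the convergence rate is λ = (1 − α)(n + g + δ).
λ = (1 − 0.25) × 0.134 = 0.75 × 0.134 = 0.1005
Half-life = ln 2 / λ = 0.6931 / 0.1005 ≈ 6.90 years

half-life ≈ 6.9 years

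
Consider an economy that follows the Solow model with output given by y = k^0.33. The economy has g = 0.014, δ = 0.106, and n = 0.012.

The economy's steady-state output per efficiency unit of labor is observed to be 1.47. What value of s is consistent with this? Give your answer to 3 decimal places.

s ≈ 0.289

In steady state, investment equals break-even investment: s·k^α = (n + g + δ)·k.
Since y* = [s/(n + g + δ)]^(α/(1−α)), we have s/(n + g + δ) = (y*)^((1−α)/α) = 1.47^2.0303 = 2.1863.
Therefore s = 2.1863 × (n + g + δ) = 2.1863 × 0.132 = 0.2886.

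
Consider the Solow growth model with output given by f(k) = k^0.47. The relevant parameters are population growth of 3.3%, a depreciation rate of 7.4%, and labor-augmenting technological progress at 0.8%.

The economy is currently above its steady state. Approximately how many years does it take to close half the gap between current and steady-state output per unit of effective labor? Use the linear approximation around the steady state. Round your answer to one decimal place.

t_½ ≈ 11.4 years

Near the steady state the convergence rate is λ = (1 − α)(n + g + δ).
λ = (1 − 0.47) × 0.115 = 0.53 × 0.115 = 0.06095
Half-life = ln 2 / λ = 0.6931 / 0.06095 ≈ 11.37 years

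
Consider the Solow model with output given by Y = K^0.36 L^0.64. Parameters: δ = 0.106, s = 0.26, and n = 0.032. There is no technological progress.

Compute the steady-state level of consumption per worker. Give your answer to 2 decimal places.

Steady state requires s·f(k) = (n + δ)·k, i.e. s·k^α = (n + δ)·k.
Dividing both sides by k: k^(1−α) = s / (n + δ).
k^0.64 = 0.26 / (0.032 + 0.106) = 0.26 / 0.138 = 1.8841
k* = 1.8841^(1/0.64) ≈ 2.6906
y* = (k*)^α = 2.6906^0.36 ≈ 1.4281
c* = (1 − s)·y* = (1 − 0.26) × 1.4281 ≈ 1.0568

c* = 1.06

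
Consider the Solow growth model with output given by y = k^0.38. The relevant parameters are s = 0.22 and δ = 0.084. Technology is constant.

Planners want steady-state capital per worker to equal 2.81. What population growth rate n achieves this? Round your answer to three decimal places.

In steady state, investment equals break-even investment: s·k^α = (n + δ)·k.
So s / (n + δ) = (k*)^(1−α) = 2.81^0.62 = 1.8976.
Therefore n + δ = s / 1.8976 = 0.22 / 1.8976 = 0.1159, so n = 0.1159 − 0.084 = 0.0319.

n ≈ 0.032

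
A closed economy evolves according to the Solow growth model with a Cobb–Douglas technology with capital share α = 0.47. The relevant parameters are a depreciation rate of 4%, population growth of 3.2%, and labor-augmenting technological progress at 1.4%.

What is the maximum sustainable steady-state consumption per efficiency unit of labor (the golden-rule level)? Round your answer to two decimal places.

c_gold ≈ 2.39

At the golden rule, f'(k) = n + g + δ, so α·k^(α−1) = n + g + δ and k_gold = (α/(n + g + δ))^(1/(1−α)).
k_gold = (0.47/0.086)^(1/0.53) = 5.4651^1.8868 ≈ 24.6434
c_gold = f(k_gold) − (n + g + δ)·k_gold = 4.5092 − 0.086×24.6434 ≈ 2.3899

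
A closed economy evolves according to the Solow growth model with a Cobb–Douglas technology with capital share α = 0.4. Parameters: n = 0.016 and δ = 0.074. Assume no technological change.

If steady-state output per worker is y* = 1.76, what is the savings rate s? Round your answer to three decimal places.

s ≈ 0.210

Steady state requires s·f(k) = (n + δ)·k, i.e. s·k^α = (n + δ)·k.
Since y* = [s/(n + δ)]^(α/(1−α)), we have s/(n + δ) = (y*)^((1−α)/α) = 1.76^1.5 = 2.3349.
Therefore s = 2.3349 × (n + δ) = 2.3349 × 0.090 = 0.2101.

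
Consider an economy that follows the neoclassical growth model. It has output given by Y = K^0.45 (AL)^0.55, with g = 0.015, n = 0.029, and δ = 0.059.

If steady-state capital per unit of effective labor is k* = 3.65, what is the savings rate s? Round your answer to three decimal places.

s ≈ 0.210

In steady state, investment equals break-even investment: s·k^α = (n + g + δ)·k.
So s / (n + g + δ) = (k*)^(1−α) = 3.65^0.55 = 2.0383.
Therefore s = 2.0383 × (n + g + δ) = 2.0383 × 0.103 = 0.2099.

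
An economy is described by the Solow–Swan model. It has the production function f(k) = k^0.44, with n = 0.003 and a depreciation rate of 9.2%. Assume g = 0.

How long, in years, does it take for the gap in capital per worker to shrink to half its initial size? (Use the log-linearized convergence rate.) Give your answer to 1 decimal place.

Near the steady state the convergence rate is λ = (1 − α)(n + δ).
λ = (1 − 0.44) × 0.095 = 0.56 × 0.095 = 0.0532
Half-life = ln 2 / λ = 0.6931 / 0.0532 ≈ 13.03 years

half-life ≈ 13.0 years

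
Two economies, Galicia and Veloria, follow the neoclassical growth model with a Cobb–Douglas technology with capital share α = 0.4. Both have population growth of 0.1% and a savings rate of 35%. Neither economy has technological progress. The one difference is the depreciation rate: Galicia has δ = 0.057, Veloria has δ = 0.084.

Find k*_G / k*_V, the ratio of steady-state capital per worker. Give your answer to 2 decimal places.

k*_G / k*_V ≈ 1.89

Steady-state k* = [s/(n + δ)]^(1/(1−α)), so the ratio is [ (s_G/(n + δ)_G) / (s_V/(n + δ)_V) ]^1.6667.
s_G/(n + δ)_G = 0.35/0.058 = 6.0345; s_V/(n + δ)_V = 0.35/0.085 = 4.1176.
Ratio = (6.0345/4.1176)^1.6667 = 1.4655^1.6667 ≈ 1.8908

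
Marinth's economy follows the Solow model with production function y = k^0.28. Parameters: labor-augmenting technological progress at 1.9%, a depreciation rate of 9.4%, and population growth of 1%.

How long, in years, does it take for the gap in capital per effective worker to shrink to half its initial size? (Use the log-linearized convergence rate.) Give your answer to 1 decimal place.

about 7.8 years

Near the steady state the convergence rate is λ = (1 − α)(n + g + δ).
λ = (1 − 0.28) × 0.123 = 0.72 × 0.123 = 0.08856
Half-life = ln 2 / λ = 0.6931 / 0.08856 ≈ 7.83 years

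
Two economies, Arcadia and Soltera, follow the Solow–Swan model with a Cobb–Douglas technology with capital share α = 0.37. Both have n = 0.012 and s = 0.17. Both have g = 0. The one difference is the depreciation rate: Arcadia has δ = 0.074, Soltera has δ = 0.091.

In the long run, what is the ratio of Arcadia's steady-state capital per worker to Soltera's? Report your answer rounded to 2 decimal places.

k*_A / k*_S ≈ 1.33

Steady-state k* = [s/(n + δ)]^(1/(1−α)), so the ratio is [ (s_A/(n + δ)_A) / (s_S/(n + δ)_S) ]^1.5873.
s_A/(n + δ)_A = 0.17/0.086 = 1.9767; s_S/(n + δ)_S = 0.17/0.103 = 1.6505.
Ratio = (1.9767/1.6505)^1.5873 = 1.1976^1.5873 ≈ 1.3314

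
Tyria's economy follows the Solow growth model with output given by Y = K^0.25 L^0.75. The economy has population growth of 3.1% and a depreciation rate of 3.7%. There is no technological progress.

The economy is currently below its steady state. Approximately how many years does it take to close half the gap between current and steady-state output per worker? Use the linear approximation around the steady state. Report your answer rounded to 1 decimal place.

Near the steady state the convergence rate is λ = (1 − α)(n + δ).
λ = (1 − 0.25) × 0.068 = 0.75 × 0.068 = 0.0510
Half-life = ln 2 / λ = 0.6931 / 0.0510 ≈ 13.59 years

half-life ≈ 13.6 years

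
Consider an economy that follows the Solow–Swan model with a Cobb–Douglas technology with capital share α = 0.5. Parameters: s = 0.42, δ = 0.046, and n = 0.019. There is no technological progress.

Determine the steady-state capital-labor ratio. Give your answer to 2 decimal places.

In steady state, investment equals break-even investment: s·k^α = (n + δ)·k.
Dividing both sides by k: k^(1−α) = s / (n + δ).
k^0.5 = 0.42 / (0.019 + 0.046) = 0.42 / 0.065 = 6.4615
k* = 6.4615^(1/0.5) ≈ 41.7510

k* ≈ 41.75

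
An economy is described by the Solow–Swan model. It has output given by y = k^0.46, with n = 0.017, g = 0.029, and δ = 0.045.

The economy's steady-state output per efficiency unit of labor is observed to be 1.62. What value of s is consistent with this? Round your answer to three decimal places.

s ≈ 0.160

In steady state, investment equals break-even investment: s·k^α = (n + g + δ)·k.
Since y* = [s/(n + g + δ)]^(α/(1−α)), we have s/(n + g + δ) = (y*)^((1−α)/α) = 1.62^1.1739 = 1.7618.
Therefore s = 1.7618 × (n + g + δ) = 1.7618 × 0.091 = 0.1603.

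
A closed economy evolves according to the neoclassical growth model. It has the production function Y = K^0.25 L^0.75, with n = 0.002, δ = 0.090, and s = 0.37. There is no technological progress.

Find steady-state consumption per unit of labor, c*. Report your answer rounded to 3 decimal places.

c* = 1.002

In steady state, investment equals break-even investment: s·k^α = (n + δ)·k.
Dividing both sides by k: k^(1−α) = s / (n + δ).
k^0.75 = 0.37 / (0.002 + 0.090) = 0.37 / 0.092 = 4.0217
k* = 4.0217^(1/0.75) ≈ 6.3956
y* = (k*)^α = 6.3956^0.25 ≈ 1.5903
c* = (1 − s)·y* = (1 − 0.37) × 1.5903 ≈ 1.0019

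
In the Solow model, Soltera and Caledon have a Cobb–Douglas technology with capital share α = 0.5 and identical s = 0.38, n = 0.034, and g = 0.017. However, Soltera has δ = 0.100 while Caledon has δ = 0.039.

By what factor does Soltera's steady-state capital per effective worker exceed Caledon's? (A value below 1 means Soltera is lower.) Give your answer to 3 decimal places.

ratio ≈ 0.355

Steady-state k* = [s/(n + g + δ)]^(1/(1−α)), so the ratio is [ (s_S/(n + g + δ)_S) / (s_C/(n + g + δ)_C) ]^2.
s_S/(n + g + δ)_S = 0.38/0.151 = 2.5166; s_C/(n + g + δ)_C = 0.38/0.090 = 4.2222.
Ratio = (2.5166/4.2222)^2 = 0.5960^2 ≈ 0.3552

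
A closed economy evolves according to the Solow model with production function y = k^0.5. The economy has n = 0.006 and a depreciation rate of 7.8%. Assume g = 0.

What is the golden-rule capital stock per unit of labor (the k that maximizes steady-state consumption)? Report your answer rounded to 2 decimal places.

The golden rule sets f'(k) = n + δ, i.e. α·k^(α−1) = n + δ.
So k^(1−α) = α / (n + δ) = 0.5 / 0.084 = 5.9524.
k_gold = 5.9524^(1/0.5) ≈ 35.4311

k_gold ≈ 35.43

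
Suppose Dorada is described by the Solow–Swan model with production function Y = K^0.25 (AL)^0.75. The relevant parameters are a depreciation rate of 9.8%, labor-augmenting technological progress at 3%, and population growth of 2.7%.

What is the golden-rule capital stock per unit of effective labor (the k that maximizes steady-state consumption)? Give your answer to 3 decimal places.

The golden rule sets f'(k) = n + g + δ, i.e. α·k^(α−1) = n + g + δ.
So k^(1−α) = α / (n + g + δ) = 0.25 / 0.155 = 1.6129.
k_gold = 1.6129^(1/0.75) ≈ 1.8915

k_gold ≈ 1.892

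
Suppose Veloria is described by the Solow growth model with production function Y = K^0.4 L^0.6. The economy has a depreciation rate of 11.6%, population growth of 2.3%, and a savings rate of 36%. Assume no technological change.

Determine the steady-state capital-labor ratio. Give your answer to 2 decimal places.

k* = 4.88

At the steady state, Δk = 0, so s·k^α = (n + δ)·k.
Rearranging, k^(1−α) = s / (n + δ).
k^0.6 = 0.36 / (0.023 + 0.116) = 0.36 / 0.139 = 2.5899
k* = 2.5899^(1/0.6) ≈ 4.8843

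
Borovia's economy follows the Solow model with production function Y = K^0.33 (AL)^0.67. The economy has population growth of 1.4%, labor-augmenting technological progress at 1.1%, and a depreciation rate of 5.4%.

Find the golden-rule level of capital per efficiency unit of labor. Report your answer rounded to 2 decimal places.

The golden rule sets f'(k) = n + g + δ, i.e. α·k^(α−1) = n + g + δ.
So k^(1−α) = α / (n + g + δ) = 0.33 / 0.079 = 4.1772.
k_gold = 4.1772^(1/0.67) ≈ 8.4468

k_gold ≈ 8.45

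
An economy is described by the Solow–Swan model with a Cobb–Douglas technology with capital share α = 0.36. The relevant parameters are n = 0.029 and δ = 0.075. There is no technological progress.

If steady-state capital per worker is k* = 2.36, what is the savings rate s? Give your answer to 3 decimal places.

s ≈ 0.180

In steady state, investment equals break-even investment: s·k^α = (n + δ)·k.
So s / (n + δ) = (k*)^(1−α) = 2.36^0.64 = 1.7325.
Therefore s = 1.7325 × (n + δ) = 1.7325 × 0.104 = 0.1802.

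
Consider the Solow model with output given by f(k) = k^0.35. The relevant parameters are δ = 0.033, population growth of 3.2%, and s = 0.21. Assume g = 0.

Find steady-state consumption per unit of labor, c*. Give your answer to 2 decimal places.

c* = 1.49

In steady state, investment equals break-even investment: s·k^α = (n + δ)·k.
Rearranging, k^(1−α) = s / (n + δ).
k^0.65 = 0.21 / (0.032 + 0.033) = 0.21 / 0.065 = 3.2308
k* = 3.2308^(1/0.65) ≈ 6.0751
y* = (k*)^α = 6.0751^0.35 ≈ 1.8804
c* = (1 − s)·y* = (1 − 0.21) × 1.8804 ≈ 1.4855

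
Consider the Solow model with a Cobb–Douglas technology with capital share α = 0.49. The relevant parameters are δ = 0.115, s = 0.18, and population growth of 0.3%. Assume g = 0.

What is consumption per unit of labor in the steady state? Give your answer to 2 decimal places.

c* = 1.23

At the steady state, Δk = 0, so s·k^α = (n + δ)·k.
Dividing both sides by k: k^(1−α) = s / (n + δ).
k^0.51 = 0.18 / (0.003 + 0.115) = 0.18 / 0.118 = 1.5254
k* = 1.5254^(1/0.51) ≈ 2.2886
y* = (k*)^α = 2.2886^0.49 ≈ 1.5003
c* = (1 − s)·y* = (1 − 0.18) × 1.5003 ≈ 1.2302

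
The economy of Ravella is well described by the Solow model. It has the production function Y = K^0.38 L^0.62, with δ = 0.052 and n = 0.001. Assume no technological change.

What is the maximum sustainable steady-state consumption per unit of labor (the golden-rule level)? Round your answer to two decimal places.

c_gold ≈ 2.07

At the golden rule, f'(k) = n + δ, so α·k^(α−1) = n + δ and k_gold = (α/(n + δ))^(1/(1−α)).
k_gold = (0.38/0.053)^(1/0.62) = 7.1698^1.6129 ≈ 23.9799
c_gold = f(k_gold) − (n + δ)·k_gold = 3.3446 − 0.053×23.9799 ≈ 2.0737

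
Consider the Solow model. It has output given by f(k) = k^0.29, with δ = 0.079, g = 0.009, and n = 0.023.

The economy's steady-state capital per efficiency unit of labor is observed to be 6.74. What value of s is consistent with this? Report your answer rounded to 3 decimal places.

In steady state, investment equals break-even investment: s·k^α = (n + g + δ)·k.
So s / (n + g + δ) = (k*)^(1−α) = 6.74^0.71 = 3.8757.
Therefore s = 3.8757 × (n + g + δ) = 3.8757 × 0.111 = 0.4302.

s ≈ 0.430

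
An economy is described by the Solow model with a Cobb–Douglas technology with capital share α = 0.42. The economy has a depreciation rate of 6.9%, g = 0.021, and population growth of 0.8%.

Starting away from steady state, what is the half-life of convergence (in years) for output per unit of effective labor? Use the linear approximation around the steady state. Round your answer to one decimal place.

Near the steady state the convergence rate is λ = (1 − α)(n + g + δ).
λ = (1 − 0.42) × 0.098 = 0.58 × 0.098 = 0.05684
Half-life = ln 2 / λ = 0.6931 / 0.05684 ≈ 12.19 years

half-life ≈ 12.2 years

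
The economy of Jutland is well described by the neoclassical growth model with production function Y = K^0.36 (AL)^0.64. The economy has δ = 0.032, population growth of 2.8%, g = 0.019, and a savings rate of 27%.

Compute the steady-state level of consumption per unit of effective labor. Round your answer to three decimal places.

c* = 1.457

Steady state requires s·f(k) = (n + g + δ)·k, i.e. s·k^α = (n + g + δ)·k.
Rearranging, k^(1−α) = s / (n + g + δ).
k^0.64 = 0.27 / (0.028 + 0.019 + 0.032) = 0.27 / 0.079 = 3.4177
k* = 3.4177^(1/0.64) ≈ 6.8227
y* = (k*)^α = 6.8227^0.36 ≈ 1.9963
c* = (1 − s)·y* = (1 − 0.27) × 1.9963 ≈ 1.4573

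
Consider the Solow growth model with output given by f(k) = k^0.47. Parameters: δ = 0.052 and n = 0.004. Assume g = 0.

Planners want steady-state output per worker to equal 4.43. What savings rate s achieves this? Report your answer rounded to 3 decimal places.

Steady state requires s·f(k) = (n + δ)·k, i.e. s·k^α = (n + δ)·k.
Since y* = [s/(n + δ)]^(α/(1−α)), we have s/(n + δ) = (y*)^((1−α)/α) = 4.43^1.1277 = 5.3573.
Therefore s = 5.3573 × (n + δ) = 5.3573 × 0.056 = 0.3000.

s ≈ 0.300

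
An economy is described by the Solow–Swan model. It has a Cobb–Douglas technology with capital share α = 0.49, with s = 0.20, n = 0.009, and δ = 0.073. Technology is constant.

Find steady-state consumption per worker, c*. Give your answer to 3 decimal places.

c* = 1.884

Steady state requires s·f(k) = (n + δ)·k, i.e. s·k^α = (n + δ)·k.
Rearranging, k^(1−α) = s / (n + δ).
k^0.51 = 0.20 / (0.009 + 0.073) = 0.20 / 0.082 = 2.4390
k* = 2.4390^(1/0.51) ≈ 5.7443
y* = (k*)^α = 5.7443^0.49 ≈ 2.3552
c* = (1 − s)·y* = (1 − 0.20) × 2.3552 ≈ 1.8842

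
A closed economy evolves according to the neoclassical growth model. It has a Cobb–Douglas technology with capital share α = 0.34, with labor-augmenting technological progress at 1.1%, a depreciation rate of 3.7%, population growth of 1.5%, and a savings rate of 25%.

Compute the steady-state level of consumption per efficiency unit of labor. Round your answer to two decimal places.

In steady state, investment equals break-even investment: s·k^α = (n + g + δ)·k.
Rearranging, k^(1−α) = s / (n + g + δ).
k^0.66 = 0.25 / (0.015 + 0.011 + 0.037) = 0.25 / 0.063 = 3.9683
k* = 3.9683^(1/0.66) ≈ 8.0719
y* = (k*)^α = 8.0719^0.34 ≈ 2.0341
c* = (1 − s)·y* = (1 − 0.25) × 2.0341 ≈ 1.5256

c* ≈ 1.53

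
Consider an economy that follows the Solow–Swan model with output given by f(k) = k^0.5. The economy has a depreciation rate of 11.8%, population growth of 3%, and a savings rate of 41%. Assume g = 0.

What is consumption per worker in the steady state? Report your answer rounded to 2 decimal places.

c* ≈ 1.63

At the steady state, Δk = 0, so s·k^α = (n + δ)·k.
Rearranging, k^(1−α) = s / (n + δ).
k^0.5 = 0.41 / (0.030 + 0.118) = 0.41 / 0.148 = 2.7703
k* = 2.7703^(1/0.5) ≈ 7.6746
y* = (k*)^α = 7.6746^0.5 ≈ 2.7703
c* = (1 − s)·y* = (1 − 0.41) × 2.7703 ≈ 1.6345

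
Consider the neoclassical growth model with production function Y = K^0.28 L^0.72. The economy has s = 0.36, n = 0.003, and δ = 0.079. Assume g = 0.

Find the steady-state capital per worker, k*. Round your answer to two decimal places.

In steady state, investment equals break-even investment: s·k^α = (n + δ)·k.
Rearranging, k^(1−α) = s / (n + δ).
k^0.72 = 0.36 / (0.003 + 0.079) = 0.36 / 0.082 = 4.3902
k* = 4.3902^(1/0.72) ≈ 7.8044

k* ≈ 7.80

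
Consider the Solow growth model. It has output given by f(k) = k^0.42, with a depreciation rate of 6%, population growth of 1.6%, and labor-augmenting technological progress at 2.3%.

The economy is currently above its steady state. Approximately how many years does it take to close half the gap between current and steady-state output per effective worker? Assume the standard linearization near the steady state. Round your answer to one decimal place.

about 12.1 years

Near the steady state the convergence rate is λ = (1 − α)(n + g + δ).
λ = (1 − 0.42) × 0.099 = 0.58 × 0.099 = 0.05742
Half-life = ln 2 / λ = 0.6931 / 0.05742 ≈ 12.07 years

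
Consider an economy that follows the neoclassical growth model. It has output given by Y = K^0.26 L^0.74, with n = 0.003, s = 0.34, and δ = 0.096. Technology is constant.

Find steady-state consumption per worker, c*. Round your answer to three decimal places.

c* = 1.018

In steady state, investment equals break-even investment: s·k^α = (n + δ)·k.
Rearranging, k^(1−α) = s / (n + δ).
k^0.74 = 0.34 / (0.003 + 0.096) = 0.34 / 0.099 = 3.4343
k* = 3.4343^(1/0.74) ≈ 5.2979
y* = (k*)^α = 5.2979^0.26 ≈ 1.5426
c* = (1 − s)·y* = (1 − 0.34) × 1.5426 ≈ 1.0181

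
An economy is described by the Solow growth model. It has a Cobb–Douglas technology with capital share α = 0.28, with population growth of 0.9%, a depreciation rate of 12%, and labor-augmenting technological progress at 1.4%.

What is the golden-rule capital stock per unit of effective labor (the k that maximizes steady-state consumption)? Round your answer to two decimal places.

k_gold ≈ 2.54

The golden rule sets f'(k) = n + g + δ, i.e. α·k^(α−1) = n + g + δ.
So k^(1−α) = α / (n + g + δ) = 0.28 / 0.143 = 1.9580.
k_gold = 1.9580^(1/0.72) ≈ 2.5427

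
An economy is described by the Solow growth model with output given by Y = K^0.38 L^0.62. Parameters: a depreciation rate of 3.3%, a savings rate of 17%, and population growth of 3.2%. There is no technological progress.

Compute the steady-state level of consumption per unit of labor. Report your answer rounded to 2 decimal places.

Steady state requires s·f(k) = (n + δ)·k, i.e. s·k^α = (n + δ)·k.
Rearranging, k^(1−α) = s / (n + δ).
k^0.62 = 0.17 / (0.032 + 0.033) = 0.17 / 0.065 = 2.6154
k* = 2.6154^(1/0.62) ≈ 4.7146
y* = (k*)^α = 4.7146^0.38 ≈ 1.8026
c* = (1 − s)·y* = (1 − 0.17) × 1.8026 ≈ 1.4962

c* ≈ 1.50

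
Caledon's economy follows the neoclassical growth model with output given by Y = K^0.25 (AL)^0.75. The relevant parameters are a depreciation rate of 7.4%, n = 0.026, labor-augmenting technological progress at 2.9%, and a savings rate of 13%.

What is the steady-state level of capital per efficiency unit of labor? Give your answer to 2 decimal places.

k* ≈ 1.01

At the steady state, Δk = 0, so s·k^α = (n + g + δ)·k.
Rearranging, k^(1−α) = s / (n + g + δ).
k^0.75 = 0.13 / (0.026 + 0.029 + 0.074) = 0.13 / 0.129 = 1.0078
k* = 1.0078^(1/0.75) ≈ 1.0104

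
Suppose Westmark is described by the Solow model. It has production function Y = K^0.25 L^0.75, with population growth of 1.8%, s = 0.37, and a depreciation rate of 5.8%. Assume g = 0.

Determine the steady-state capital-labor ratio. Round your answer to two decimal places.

k* = 8.25

At the steady state, Δk = 0, so s·k^α = (n + δ)·k.
Rearranging, k^(1−α) = s / (n + δ).
k^0.75 = 0.37 / (0.018 + 0.058) = 0.37 / 0.076 = 4.8684
k* = 4.8684^(1/0.75) ≈ 8.2512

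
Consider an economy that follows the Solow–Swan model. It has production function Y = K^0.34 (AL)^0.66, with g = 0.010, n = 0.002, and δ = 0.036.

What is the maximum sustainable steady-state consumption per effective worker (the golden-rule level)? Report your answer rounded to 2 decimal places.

c_gold ≈ 1.81

At the golden rule, f'(k) = n + g + δ, so α·k^(α−1) = n + g + δ and k_gold = (α/(n + g + δ))^(1/(1−α)).
k_gold = (0.34/0.048)^(1/0.66) = 7.0833^1.5152 ≈ 19.4212
c_gold = f(k_gold) − (n + g + δ)·k_gold = 2.7417 − 0.048×19.4212 ≈ 1.8095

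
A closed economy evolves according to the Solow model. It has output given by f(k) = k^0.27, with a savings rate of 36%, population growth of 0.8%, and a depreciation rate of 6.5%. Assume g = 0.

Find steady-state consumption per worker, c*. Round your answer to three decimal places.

c* = 1.155

Steady state requires s·f(k) = (n + δ)·k, i.e. s·k^α = (n + δ)·k.
Dividing both sides by k: k^(1−α) = s / (n + δ).
k^0.73 = 0.36 / (0.008 + 0.065) = 0.36 / 0.073 = 4.9315
k* = 4.9315^(1/0.73) ≈ 8.8979
y* = (k*)^α = 8.8979^0.27 ≈ 1.8043
c* = (1 − s)·y* = (1 − 0.36) × 1.8043 ≈ 1.1548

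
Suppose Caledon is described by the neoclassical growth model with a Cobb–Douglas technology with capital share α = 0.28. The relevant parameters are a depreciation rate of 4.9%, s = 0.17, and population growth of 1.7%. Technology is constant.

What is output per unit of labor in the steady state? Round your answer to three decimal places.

Steady state requires s·f(k) = (n + δ)·k, i.e. s·k^α = (n + δ)·k.
Dividing both sides by k: k^(1−α) = s / (n + δ).
k^0.72 = 0.17 / (0.017 + 0.049) = 0.17 / 0.066 = 2.5758
k* = 2.5758^(1/0.72) ≈ 3.7214
y* = (k*)^α = 3.7214^0.28 ≈ 1.4448

y* = 1.445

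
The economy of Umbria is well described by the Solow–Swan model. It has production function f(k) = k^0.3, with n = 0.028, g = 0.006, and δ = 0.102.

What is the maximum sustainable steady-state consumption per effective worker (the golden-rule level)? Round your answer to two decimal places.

At the golden rule, f'(k) = n + g + δ, so α·k^(α−1) = n + g + δ and k_gold = (α/(n + g + δ))^(1/(1−α)).
k_gold = (0.3/0.136)^(1/0.7) = 2.2059^1.4286 ≈ 3.0963
c_gold = f(k_gold) − (n + g + δ)·k_gold = 1.4036 − 0.136×3.0963 ≈ 0.9825

c_gold ≈ 0.98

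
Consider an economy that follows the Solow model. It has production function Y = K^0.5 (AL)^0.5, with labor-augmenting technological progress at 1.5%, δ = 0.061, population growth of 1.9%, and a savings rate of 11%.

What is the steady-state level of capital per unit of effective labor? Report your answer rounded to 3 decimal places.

Steady state requires s·f(k) = (n + g + δ)·k, i.e. s·k^α = (n + g + δ)·k.
Rearranging, k^(1−α) = s / (n + g + δ).
k^0.5 = 0.11 / (0.019 + 0.015 + 0.061) = 0.11 / 0.095 = 1.1579
k* = 1.1579^(1/0.5) ≈ 1.3407

k* = 1.341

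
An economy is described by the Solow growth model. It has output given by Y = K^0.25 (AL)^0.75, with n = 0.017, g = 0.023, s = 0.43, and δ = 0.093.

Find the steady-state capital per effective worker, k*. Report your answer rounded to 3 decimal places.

At the steady state, Δk = 0, so s·k^α = (n + g + δ)·k.
Dividing both sides by k: k^(1−α) = s / (n + g + δ).
k^0.75 = 0.43 / (0.017 + 0.023 + 0.093) = 0.43 / 0.133 = 3.2331
k* = 3.2331^(1/0.75) ≈ 4.7807

k* ≈ 4.781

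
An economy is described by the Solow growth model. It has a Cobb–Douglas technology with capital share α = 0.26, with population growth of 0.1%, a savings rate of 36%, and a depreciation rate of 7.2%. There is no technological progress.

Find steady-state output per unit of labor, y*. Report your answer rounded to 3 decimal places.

In steady state, investment equals break-even investment: s·k^α = (n + δ)·k.
Rearranging, k^(1−α) = s / (n + δ).
k^0.74 = 0.36 / (0.001 + 0.072) = 0.36 / 0.073 = 4.9315
k* = 4.9315^(1/0.74) ≈ 8.6389
y* = (k*)^α = 8.6389^0.26 ≈ 1.7518

y* ≈ 1.752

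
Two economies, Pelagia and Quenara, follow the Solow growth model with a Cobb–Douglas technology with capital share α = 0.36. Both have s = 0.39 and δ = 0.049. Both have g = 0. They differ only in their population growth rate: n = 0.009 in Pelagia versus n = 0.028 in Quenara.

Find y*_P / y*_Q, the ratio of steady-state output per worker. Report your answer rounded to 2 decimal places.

Steady-state y* = [s/(n + δ)]^(α/(1−α)), so the ratio is [ (s_P/(n + δ)_P) / (s_Q/(n + δ)_Q) ]^0.5625.
s_P/(n + δ)_P = 0.39/0.058 = 6.7241; s_Q/(n + δ)_Q = 0.39/0.077 = 5.0649.
Ratio = (6.7241/5.0649)^0.5625 = 1.3276^0.5625 ≈ 1.1728

y*_P / y*_Q ≈ 1.17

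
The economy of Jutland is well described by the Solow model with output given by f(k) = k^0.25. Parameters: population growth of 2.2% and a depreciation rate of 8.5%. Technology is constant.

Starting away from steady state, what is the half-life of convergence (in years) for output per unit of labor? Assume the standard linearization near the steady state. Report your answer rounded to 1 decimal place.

Near the steady state the convergence rate is λ = (1 − α)(n + δ).
λ = (1 − 0.25) × 0.107 = 0.75 × 0.107 = 0.08025
Half-life = ln 2 / λ = 0.6931 / 0.08025 ≈ 8.64 years

about 8.6 years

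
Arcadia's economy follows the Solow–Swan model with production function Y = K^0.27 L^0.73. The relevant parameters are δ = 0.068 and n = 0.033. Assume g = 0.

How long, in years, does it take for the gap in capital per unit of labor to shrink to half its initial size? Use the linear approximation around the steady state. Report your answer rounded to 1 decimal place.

t_½ ≈ 9.4 years

Near the steady state the convergence rate is λ = (1 − α)(n + δ).
λ = (1 − 0.27) × 0.101 = 0.73 × 0.101 = 0.07373
Half-life = ln 2 / λ = 0.6931 / 0.07373 ≈ 9.40 years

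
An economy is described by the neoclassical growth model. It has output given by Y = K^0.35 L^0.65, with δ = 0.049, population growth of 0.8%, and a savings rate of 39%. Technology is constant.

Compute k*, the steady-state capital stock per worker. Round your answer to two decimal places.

k* = 19.27

In steady state, investment equals break-even investment: s·k^α = (n + δ)·k.
Rearranging, k^(1−α) = s / (n + δ).
k^0.65 = 0.39 / (0.008 + 0.049) = 0.39 / 0.057 = 6.8421
k* = 6.8421^(1/0.65) ≈ 19.2711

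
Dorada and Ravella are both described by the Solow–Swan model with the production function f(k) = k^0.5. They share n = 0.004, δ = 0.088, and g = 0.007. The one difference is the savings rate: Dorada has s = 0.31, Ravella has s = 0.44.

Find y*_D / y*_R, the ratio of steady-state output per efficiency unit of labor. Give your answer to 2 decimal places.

Steady-state y* = [s/(n + g + δ)]^(α/(1−α)), so the ratio is [ (s_D/(n + g + δ)_D) / (s_R/(n + g + δ)_R) ]^1.
s_D/(n + g + δ)_D = 0.31/0.099 = 3.1313; s_R/(n + g + δ)_R = 0.44/0.099 = 4.4444.
Ratio = (3.1313/4.4444)^1 = 0.7045^1 ≈ 0.7045

y*_D / y*_R ≈ 0.70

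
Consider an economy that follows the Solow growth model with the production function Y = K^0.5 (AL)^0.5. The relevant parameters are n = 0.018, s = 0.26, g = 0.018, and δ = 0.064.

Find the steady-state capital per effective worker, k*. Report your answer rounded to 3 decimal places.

Steady state requires s·f(k) = (n + g + δ)·k, i.e. s·k^α = (n + g + δ)·k.
Rearranging, k^(1−α) = s / (n + g + δ).
k^0.5 = 0.26 / (0.018 + 0.018 + 0.064) = 0.26 / 0.100 = 2.6000
k* = 2.6000^(1/0.5) ≈ 6.7600

k* = 6.760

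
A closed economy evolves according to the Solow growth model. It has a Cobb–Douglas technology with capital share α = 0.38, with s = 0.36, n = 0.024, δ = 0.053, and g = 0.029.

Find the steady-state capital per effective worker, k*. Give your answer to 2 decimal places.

k* ≈ 7.19

Steady state requires s·f(k) = (n + g + δ)·k, i.e. s·k^α = (n + g + δ)·k.
Dividing both sides by k: k^(1−α) = s / (n + g + δ).
k^0.62 = 0.36 / (0.024 + 0.029 + 0.053) = 0.36 / 0.106 = 3.3962
k* = 3.3962^(1/0.62) ≈ 7.1852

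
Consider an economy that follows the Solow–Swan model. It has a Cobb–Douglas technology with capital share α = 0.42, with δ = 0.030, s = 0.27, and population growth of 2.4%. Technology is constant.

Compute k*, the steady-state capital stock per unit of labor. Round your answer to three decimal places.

In steady state, investment equals break-even investment: s·k^α = (n + δ)·k.
Dividing both sides by k: k^(1−α) = s / (n + δ).
k^0.58 = 0.27 / (0.024 + 0.030) = 0.27 / 0.054 = 5.0000
k* = 5.0000^(1/0.58) ≈ 16.0369

k* ≈ 16.037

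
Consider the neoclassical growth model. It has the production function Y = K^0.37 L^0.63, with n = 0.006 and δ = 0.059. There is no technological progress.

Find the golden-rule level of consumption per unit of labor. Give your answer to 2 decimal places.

c_gold ≈ 1.75

At the golden rule, f'(k) = n + δ, so α·k^(α−1) = n + δ and k_gold = (α/(n + δ))^(1/(1−α)).
k_gold = (0.37/0.065)^(1/0.63) = 5.6923^1.5873 ≈ 15.8077
c_gold = f(k_gold) − (n + δ)·k_gold = 2.7770 − 0.065×15.8077 ≈ 1.7495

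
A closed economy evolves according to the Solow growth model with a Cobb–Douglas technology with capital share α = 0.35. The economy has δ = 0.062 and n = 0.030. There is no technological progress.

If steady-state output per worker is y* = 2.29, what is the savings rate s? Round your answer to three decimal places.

At the steady state, Δk = 0, so s·k^α = (n + δ)·k.
Since y* = [s/(n + δ)]^(α/(1−α)), we have s/(n + δ) = (y*)^((1−α)/α) = 2.29^1.8571 = 4.6585.
Therefore s = 4.6585 × (n + δ) = 4.6585 × 0.092 = 0.4286.

s ≈ 0.429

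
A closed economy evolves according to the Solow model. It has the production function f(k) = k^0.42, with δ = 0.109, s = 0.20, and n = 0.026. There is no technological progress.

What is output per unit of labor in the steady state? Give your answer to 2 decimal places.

In steady state, investment equals break-even investment: s·k^α = (n + δ)·k.
Dividing both sides by k: k^(1−α) = s / (n + δ).
k^0.58 = 0.20 / (0.026 + 0.109) = 0.20 / 0.135 = 1.4815
k* = 1.4815^(1/0.58) ≈ 1.9693
y* = (k*)^α = 1.9693^0.42 ≈ 1.3293

y* = 1.33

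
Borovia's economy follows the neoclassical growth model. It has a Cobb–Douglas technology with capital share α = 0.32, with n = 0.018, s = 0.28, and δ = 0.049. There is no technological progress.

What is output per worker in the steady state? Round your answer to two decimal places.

y* ≈ 1.96

In steady state, investment equals break-even investment: s·k^α = (n + δ)·k.
Dividing both sides by k: k^(1−α) = s / (n + δ).
k^0.68 = 0.28 / (0.018 + 0.049) = 0.28 / 0.067 = 4.1791
k* = 4.1791^(1/0.68) ≈ 8.1914
y* = (k*)^α = 8.1914^0.32 ≈ 1.9601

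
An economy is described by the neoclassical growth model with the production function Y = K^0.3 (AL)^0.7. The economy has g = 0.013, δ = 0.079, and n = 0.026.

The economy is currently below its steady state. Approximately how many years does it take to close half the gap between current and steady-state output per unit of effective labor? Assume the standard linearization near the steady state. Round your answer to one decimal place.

Near the steady state the convergence rate is λ = (1 − α)(n + g + δ).
λ = (1 − 0.3) × 0.118 = 0.7 × 0.118 = 0.0826
Half-life = ln 2 / λ = 0.6931 / 0.0826 ≈ 8.39 years

about 8.4 years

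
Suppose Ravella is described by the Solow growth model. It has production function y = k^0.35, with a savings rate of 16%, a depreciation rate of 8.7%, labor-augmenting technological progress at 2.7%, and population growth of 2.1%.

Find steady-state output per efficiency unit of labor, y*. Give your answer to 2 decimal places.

At the steady state, Δk = 0, so s·k^α = (n + g + δ)·k.
Dividing both sides by k: k^(1−α) = s / (n + g + δ).
k^0.65 = 0.16 / (0.021 + 0.027 + 0.087) = 0.16 / 0.135 = 1.1852
k* = 1.1852^(1/0.65) ≈ 1.2988
y* = (k*)^α = 1.2988^0.35 ≈ 1.0958

y* = 1.10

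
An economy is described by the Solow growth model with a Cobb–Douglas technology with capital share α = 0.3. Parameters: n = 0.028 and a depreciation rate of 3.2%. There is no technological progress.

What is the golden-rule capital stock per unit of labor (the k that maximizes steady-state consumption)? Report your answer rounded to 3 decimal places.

k_gold ≈ 9.966

The golden rule sets f'(k) = n + δ, i.e. α·k^(α−1) = n + δ.
So k^(1−α) = α / (n + δ) = 0.3 / 0.060 = 5.0000.
k_gold = 5.0000^(1/0.7) ≈ 9.9662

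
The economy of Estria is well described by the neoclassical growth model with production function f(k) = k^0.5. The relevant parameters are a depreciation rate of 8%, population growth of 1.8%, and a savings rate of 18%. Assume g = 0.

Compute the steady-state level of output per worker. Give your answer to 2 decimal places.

In steady state, investment equals break-even investment: s·k^α = (n + δ)·k.
Dividing both sides by k: k^(1−α) = s / (n + δ).
k^0.5 = 0.18 / (0.018 + 0.080) = 0.18 / 0.098 = 1.8367
k* = 1.8367^(1/0.5) ≈ 3.3735
y* = (k*)^α = 3.3735^0.5 ≈ 1.8367

y* ≈ 1.84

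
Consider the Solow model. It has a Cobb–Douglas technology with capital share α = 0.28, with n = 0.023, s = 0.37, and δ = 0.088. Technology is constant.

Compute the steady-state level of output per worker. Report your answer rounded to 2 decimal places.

At the steady state, Δk = 0, so s·k^α = (n + δ)·k.
Dividing both sides by k: k^(1−α) = s / (n + δ).
k^0.72 = 0.37 / (0.023 + 0.088) = 0.37 / 0.111 = 3.3333
k* = 3.3333^(1/0.72) ≈ 5.3237
y* = (k*)^α = 5.3237^0.28 ≈ 1.5971

y* ≈ 1.60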